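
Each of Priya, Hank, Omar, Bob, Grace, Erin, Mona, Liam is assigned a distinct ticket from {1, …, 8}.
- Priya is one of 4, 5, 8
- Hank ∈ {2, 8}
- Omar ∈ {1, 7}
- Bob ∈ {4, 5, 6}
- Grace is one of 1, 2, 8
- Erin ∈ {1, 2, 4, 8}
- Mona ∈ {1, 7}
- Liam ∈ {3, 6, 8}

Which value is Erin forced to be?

4

The 8 variables together cover exactly {1, 2, 3, 4, 5, 6, 7, 8} — 8 values for 8 variables — and 3 appears only in Liam's list, so Liam = 3.
The 7 still-open variables together cover exactly {1, 2, 4, 5, 6, 7, 8} — 7 values for 7 variables — and 6 appears only in Bob's list, so Bob = 6.
Among the 6 still-open variables, 5 fits only Priya (and all 6 values in {1, 2, 4, 5, 7, 8} must be used), so Priya = 5.
The 5 still-open variables draw from only 5 values {1, 2, 4, 7, 8}, so each is used; only Erin can be 4, hence Erin = 4.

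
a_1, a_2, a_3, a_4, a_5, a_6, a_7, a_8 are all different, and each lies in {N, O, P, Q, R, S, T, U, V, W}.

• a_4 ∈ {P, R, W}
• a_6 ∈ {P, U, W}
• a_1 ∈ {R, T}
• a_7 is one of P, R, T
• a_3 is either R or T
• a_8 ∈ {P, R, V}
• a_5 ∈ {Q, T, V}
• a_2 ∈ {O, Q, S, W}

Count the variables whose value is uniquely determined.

a_1 and a_3 share exactly the 2 values {R, T}; by pigeonhole those values go to them, so strike R, T from a_4, a_5, a_7, a_8.
That leaves a_7 = P. Strike P from a_4, a_6, a_8.
a_8 must be V (only option left). Eliminate V elsewhere: a_5.
a_4's domain is down to {W}, so a_4 = W. Remove W from a_2, a_6.
a_5 must be Q (only option left). Eliminate Q elsewhere: a_2.
That leaves a_6 = U.
Determined: a_4=W, a_5=Q, a_6=U, a_7=P, a_8=V. The other variables each still have more than one consistent value. That makes 5.

5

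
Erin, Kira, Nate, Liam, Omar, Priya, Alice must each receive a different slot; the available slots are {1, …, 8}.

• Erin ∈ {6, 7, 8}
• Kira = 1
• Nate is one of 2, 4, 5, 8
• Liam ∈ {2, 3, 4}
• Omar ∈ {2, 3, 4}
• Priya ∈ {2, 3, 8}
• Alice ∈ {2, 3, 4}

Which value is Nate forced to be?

Kira must be 1 (only option left).
Liam, Omar, Alice share exactly the 3 values {2, 3, 4}; by pigeonhole those values go to them, so strike 2, 3, 4 from Nate, Priya.
That leaves Priya = 8. Eliminate 8 elsewhere: Erin, Nate.
So Nate = 5.

5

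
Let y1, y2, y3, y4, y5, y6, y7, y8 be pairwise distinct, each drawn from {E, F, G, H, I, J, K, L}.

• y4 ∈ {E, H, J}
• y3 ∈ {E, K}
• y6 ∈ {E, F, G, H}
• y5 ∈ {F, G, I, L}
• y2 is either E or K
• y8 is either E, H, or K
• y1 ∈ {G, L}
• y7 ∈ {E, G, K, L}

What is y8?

Among the 8 variables, I fits only y5 (and all 8 values in {E, F, G, H, I, J, K, L} must be used), so y5 = I.
The 7 still-open variables together cover exactly {E, F, G, H, J, K, L} — 7 values for 7 variables — and F appears only in y6's list, so y6 = F.
The 6 still-open variables together cover exactly {E, G, H, J, K, L} — 6 values for 6 variables — and J appears only in y4's list, so y4 = J.
Among the 5 still-open variables, H fits only y8 (and all 5 values in {E, G, H, K, L} must be used), so y8 = H.

H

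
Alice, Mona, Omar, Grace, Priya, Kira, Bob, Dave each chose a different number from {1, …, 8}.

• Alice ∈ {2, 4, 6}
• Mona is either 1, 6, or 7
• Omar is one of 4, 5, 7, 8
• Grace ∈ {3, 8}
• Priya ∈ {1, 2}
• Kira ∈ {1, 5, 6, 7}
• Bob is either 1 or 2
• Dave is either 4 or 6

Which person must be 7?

Mona

The 8 variables together cover exactly {1, 2, 3, 4, 5, 6, 7, 8} — 8 values for 8 variables — and 3 appears only in Grace's list, so Grace = 3.
The 7 still-open variables together cover exactly {1, 2, 4, 5, 6, 7, 8} — 7 values for 7 variables — and 8 appears only in Omar's list, so Omar = 8.
Among the 6 still-open variables, 5 fits only Kira (and all 6 values in {1, 2, 4, 5, 6, 7} must be used), so Kira = 5.
Among the 5 still-open variables, 7 fits only Mona (and all 5 values in {1, 2, 4, 6, 7} must be used), so Mona = 7.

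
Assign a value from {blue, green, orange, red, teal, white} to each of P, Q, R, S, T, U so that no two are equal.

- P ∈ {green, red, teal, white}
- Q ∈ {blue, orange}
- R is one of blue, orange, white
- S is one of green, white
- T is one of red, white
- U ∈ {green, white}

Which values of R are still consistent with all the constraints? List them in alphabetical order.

The 6 variables draw from only 6 values {blue, green, orange, red, teal, white}, so each is used; only P can be teal, hence P = teal.
The 5 still-open variables together cover exactly {blue, green, orange, red, white} — 5 values for 5 variables — and red appears only in T's list, so T = red.
S and U between them cover only {green, white} — a naked pair. Remove those values from R.
No further eliminations apply; R can still be any of blue, orange.

blue, orange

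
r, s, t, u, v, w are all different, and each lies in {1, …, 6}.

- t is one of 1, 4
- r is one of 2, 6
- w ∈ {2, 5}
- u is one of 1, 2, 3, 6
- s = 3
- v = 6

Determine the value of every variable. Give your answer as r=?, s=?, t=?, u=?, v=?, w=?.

s's domain is down to {3}, so s = 3. Eliminate 3 elsewhere: u.
v must be 6 (only option left). So r, u can't be 6.
That leaves r = 2. So u, w can't be 2.
u must be 1 (only option left). Remove 1 from t.
That leaves w = 5.
That leaves t = 4.

r=2, s=3, t=4, u=1, v=6, w=5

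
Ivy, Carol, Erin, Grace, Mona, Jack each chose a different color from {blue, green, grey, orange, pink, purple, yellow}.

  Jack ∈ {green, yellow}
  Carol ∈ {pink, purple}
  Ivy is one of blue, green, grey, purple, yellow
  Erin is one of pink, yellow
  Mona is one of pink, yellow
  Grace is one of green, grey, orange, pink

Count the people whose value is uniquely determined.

2

Erin and Mona between them cover only {pink, yellow} — a naked pair. Remove those values from Ivy, Carol, Grace, Jack.
Carol must be purple (only option left). Remove purple from Ivy.
Jack must be green (only option left). Strike green from Ivy, Grace.
Determined: Carol=purple, Jack=green. The other people each still have more than one consistent value. That makes 2.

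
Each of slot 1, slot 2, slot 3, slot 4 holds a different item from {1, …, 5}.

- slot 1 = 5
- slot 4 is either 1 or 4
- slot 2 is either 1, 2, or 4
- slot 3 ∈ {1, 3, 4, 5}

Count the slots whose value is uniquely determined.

1

slot 1's domain is down to {5}, so slot 1 = 5. Eliminate 5 elsewhere: slot 3.
Determined: slot 1=5. The other slots each still have more than one consistent value. That makes 1.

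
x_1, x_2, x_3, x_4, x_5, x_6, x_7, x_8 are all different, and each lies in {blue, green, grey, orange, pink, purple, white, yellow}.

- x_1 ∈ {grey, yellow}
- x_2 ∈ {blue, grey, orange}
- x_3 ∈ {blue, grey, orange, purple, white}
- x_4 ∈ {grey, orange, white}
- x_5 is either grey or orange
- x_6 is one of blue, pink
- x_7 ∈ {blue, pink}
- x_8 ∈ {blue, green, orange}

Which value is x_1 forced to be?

yellow

The 8 variables draw from only 8 values {blue, green, grey, orange, pink, purple, white, yellow}, so each is used; only x_8 can be green, hence x_8 = green.
The 7 still-open variables draw from only 7 values {blue, grey, orange, pink, purple, white, yellow}, so each is used; only x_3 can be purple, hence x_3 = purple.
The 6 still-open variables together cover exactly {blue, grey, orange, pink, white, yellow} — 6 values for 6 variables — and white appears only in x_4's list, so x_4 = white.
Among the 5 still-open variables, yellow fits only x_1 (and all 5 values in {blue, grey, orange, pink, yellow} must be used), so x_1 = yellow.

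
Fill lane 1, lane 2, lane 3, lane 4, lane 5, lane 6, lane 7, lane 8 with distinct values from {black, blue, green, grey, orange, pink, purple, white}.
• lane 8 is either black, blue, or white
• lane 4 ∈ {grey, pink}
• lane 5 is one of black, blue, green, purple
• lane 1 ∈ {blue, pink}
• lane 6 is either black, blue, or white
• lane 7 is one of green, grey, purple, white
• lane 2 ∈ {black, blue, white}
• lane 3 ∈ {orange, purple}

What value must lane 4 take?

grey

Among the 8 variables, orange fits only lane 3 (and all 8 values in {black, blue, green, grey, orange, pink, purple, white} must be used), so lane 3 = orange.
lane 2, lane 6, lane 8 between them cover only {black, blue, white} — a naked triple. Remove those values from lane 1, lane 5, lane 7.
lane 1 must be pink (only option left). So lane 4 can't be pink.
So lane 4 = grey.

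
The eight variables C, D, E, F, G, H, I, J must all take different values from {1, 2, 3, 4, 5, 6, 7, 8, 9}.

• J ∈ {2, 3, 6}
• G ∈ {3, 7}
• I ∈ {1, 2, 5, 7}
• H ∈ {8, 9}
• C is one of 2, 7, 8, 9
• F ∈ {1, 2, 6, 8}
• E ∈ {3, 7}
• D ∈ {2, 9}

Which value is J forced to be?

6

The 8 variables draw from only 8 values {1, 2, 3, 5, 6, 7, 8, 9}, so each is used; only I can be 5, hence I = 5.
The 7 still-open variables draw from only 7 values {1, 2, 3, 6, 7, 8, 9}, so each is used; only F can be 1, hence F = 1.
The 6 still-open variables draw from only 6 values {2, 3, 6, 7, 8, 9}, so each is used; only J can be 6, hence J = 6.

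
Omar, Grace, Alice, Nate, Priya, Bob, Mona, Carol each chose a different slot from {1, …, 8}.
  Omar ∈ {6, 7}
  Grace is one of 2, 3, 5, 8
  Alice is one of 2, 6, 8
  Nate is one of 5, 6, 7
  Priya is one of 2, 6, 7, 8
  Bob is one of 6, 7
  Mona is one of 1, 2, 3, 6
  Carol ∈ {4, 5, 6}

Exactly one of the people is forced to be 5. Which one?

Nate

The 8 variables draw from only 8 values {1, 2, 3, 4, 5, 6, 7, 8}, so each is used; only Mona can be 1, hence Mona = 1.
The 7 still-open variables together cover exactly {2, 3, 4, 5, 6, 7, 8} — 7 values for 7 variables — and 3 appears only in Grace's list, so Grace = 3.
The 6 still-open variables together cover exactly {2, 4, 5, 6, 7, 8} — 6 values for 6 variables — and 4 appears only in Carol's list, so Carol = 4.
The 5 still-open variables draw from only 5 values {2, 5, 6, 7, 8}, so each is used; only Nate can be 5, hence Nate = 5.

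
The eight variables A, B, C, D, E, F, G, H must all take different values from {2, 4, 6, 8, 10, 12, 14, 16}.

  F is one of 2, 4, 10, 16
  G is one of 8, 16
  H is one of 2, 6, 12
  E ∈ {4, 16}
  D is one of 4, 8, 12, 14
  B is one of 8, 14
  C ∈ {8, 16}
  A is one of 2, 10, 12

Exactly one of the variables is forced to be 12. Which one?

D

The 8 variables together cover exactly {2, 4, 6, 8, 10, 12, 14, 16} — 8 values for 8 variables — and 6 appears only in H's list, so H = 6.
The 2 variables C and G are confined to {8, 16}, which locks those values in; drop them from B, D, E, F.
That leaves B = 14. Eliminate 14 elsewhere: D.
That leaves E = 4. Remove 4 from D, F.
So 12 goes to D.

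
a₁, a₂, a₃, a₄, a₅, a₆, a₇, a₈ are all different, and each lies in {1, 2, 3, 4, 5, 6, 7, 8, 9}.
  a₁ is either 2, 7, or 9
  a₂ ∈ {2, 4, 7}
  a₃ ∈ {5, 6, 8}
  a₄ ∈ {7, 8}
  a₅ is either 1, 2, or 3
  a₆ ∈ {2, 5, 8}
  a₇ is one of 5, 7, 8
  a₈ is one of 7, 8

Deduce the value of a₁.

The 2 variables a₄ and a₈ are confined to {7, 8}, which locks those values in; drop them from a₁, a₂, a₃, a₆, a₇.
a₇'s domain is down to {5}, so a₇ = 5. Eliminate 5 elsewhere: a₃, a₆.
a₃ has just one choice, so a₃ = 6.
a₆ must be 2 (only option left). Strike 2 from a₁, a₂, a₅.
So a₁ = 9.

9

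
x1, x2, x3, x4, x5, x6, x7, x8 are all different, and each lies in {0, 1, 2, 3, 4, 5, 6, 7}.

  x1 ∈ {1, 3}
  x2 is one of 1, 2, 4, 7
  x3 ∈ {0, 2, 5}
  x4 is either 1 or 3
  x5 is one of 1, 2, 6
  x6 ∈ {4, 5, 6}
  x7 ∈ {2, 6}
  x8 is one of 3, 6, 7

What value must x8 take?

The 8 variables together cover exactly {0, 1, 2, 3, 4, 5, 6, 7} — 8 values for 8 variables — and 0 appears only in x3's list, so x3 = 0.
Among the 7 still-open variables, 5 fits only x6 (and all 7 values in {1, 2, 3, 4, 5, 6, 7} must be used), so x6 = 5.
The 6 still-open variables draw from only 6 values {1, 2, 3, 4, 6, 7}, so each is used; only x2 can be 4, hence x2 = 4.
Among the 5 still-open variables, 7 fits only x8 (and all 5 values in {1, 2, 3, 6, 7} must be used), so x8 = 7.

7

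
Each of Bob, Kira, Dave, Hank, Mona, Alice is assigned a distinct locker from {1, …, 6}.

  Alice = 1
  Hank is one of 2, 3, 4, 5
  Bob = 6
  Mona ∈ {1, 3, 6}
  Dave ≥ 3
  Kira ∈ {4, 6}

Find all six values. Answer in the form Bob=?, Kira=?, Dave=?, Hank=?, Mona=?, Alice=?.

Bob=6, Kira=4, Dave=5, Hank=2, Mona=3, Alice=1

Bob's domain is down to {6}, so Bob = 6. Strike 6 from Kira, Dave, Mona.
Kira has just one choice, so Kira = 4. Strike 4 from Dave, Hank.
Alice has just one choice, so Alice = 1. Strike 1 from Mona.
Mona has just one choice, so Mona = 3. Remove 3 from Dave, Hank.
Dave's domain is down to {5}, so Dave = 5. So Hank can't be 5.
Hank's domain is down to {2}, so Hank = 2.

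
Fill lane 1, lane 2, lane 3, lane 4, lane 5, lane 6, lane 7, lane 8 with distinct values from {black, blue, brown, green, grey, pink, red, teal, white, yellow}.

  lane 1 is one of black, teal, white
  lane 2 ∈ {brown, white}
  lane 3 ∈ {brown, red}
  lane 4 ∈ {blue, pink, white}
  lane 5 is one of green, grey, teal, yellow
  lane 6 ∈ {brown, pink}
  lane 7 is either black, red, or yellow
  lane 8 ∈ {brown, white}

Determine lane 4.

blue

The 2 variables lane 2 and lane 8 are confined to {brown, white}, which locks those values in; drop them from lane 1, lane 3, lane 4, lane 6.
lane 3 has just one choice, so lane 3 = red. So lane 7 can't be red.
lane 6 must be pink (only option left). Strike pink from lane 4.
So lane 4 = blue.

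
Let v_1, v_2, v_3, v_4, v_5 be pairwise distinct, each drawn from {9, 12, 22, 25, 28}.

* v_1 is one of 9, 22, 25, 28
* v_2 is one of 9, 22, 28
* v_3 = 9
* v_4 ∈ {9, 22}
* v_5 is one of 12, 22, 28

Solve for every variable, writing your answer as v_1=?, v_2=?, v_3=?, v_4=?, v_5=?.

v_3's domain is down to {9}, so v_3 = 9. Strike 9 from v_1, v_2, v_4.
v_4 must be 22 (only option left). So v_1, v_2, v_5 can't be 22.
v_2 must be 28 (only option left). So v_1, v_5 can't be 28.
That leaves v_5 = 12.
v_1 has just one choice, so v_1 = 25.

v_1=25, v_2=28, v_3=9, v_4=22, v_5=12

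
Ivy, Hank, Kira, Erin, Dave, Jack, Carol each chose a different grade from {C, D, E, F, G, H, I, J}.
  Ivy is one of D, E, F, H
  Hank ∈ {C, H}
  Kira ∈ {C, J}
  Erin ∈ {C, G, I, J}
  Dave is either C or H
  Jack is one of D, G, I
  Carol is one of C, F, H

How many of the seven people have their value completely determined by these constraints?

2

Hank and Dave between them cover only {C, H} — a naked pair. Remove those values from Ivy, Kira, Erin, Carol.
That leaves Kira = J. So Erin can't be J.
Carol must be F (only option left). Remove F from Ivy.
Determined: Kira=J, Carol=F. The other people each still have more than one consistent value. That makes 2.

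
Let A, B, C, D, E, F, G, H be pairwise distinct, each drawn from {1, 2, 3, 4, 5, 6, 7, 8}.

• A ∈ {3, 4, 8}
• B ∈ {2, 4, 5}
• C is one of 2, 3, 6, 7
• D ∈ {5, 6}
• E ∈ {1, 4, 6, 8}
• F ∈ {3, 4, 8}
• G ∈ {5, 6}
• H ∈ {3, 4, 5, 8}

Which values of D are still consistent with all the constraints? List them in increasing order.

The 8 variables draw from only 8 values {1, 2, 3, 4, 5, 6, 7, 8}, so each is used; only E can be 1, hence E = 1.
The 7 still-open variables draw from only 7 values {2, 3, 4, 5, 6, 7, 8}, so each is used; only C can be 7, hence C = 7.
Among the 6 still-open variables, 2 fits only B (and all 6 values in {2, 3, 4, 5, 6, 8} must be used), so B = 2.
D and G between them cover only {5, 6} — a naked pair. Remove those values from H.
No further eliminations apply; D can still be any of 5, 6.

5, 6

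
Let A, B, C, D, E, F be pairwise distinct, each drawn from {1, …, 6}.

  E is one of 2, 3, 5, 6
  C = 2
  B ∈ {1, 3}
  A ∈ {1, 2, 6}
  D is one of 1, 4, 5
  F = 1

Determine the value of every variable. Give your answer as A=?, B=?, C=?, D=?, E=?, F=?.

A=6, B=3, C=2, D=4, E=5, F=1

C must be 2 (only option left). So A, E can't be 2.
That leaves F = 1. Remove 1 from A, B, D.
A must be 6 (only option left). Eliminate 6 elsewhere: E.
B's domain is down to {3}, so B = 3. So E can't be 3.
E's domain is down to {5}, so E = 5. Strike 5 from D.
D has just one choice, so D = 4.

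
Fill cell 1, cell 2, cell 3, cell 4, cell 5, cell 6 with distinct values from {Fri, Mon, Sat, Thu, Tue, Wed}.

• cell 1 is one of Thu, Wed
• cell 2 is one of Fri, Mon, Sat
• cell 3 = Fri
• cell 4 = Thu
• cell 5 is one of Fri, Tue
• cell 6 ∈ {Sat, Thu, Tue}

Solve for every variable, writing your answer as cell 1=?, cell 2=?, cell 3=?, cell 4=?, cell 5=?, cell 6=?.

cell 1=Wed, cell 2=Mon, cell 3=Fri, cell 4=Thu, cell 5=Tue, cell 6=Sat

cell 3 must be Fri (only option left). So cell 2, cell 5 can't be Fri.
cell 4 has just one choice, so cell 4 = Thu. Eliminate Thu elsewhere: cell 1, cell 6.
cell 5 must be Tue (only option left). Strike Tue from cell 6.
cell 6 must be Sat (only option left). So cell 2 can't be Sat.
cell 1's domain is down to {Wed}, so cell 1 = Wed.
cell 2 has just one choice, so cell 2 = Mon.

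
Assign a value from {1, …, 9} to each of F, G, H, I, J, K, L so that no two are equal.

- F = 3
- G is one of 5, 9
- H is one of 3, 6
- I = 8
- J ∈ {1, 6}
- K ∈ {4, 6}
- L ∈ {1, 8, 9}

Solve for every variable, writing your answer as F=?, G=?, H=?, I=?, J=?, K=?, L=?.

F's domain is down to {3}, so F = 3. Eliminate 3 elsewhere: H.
H must be 6 (only option left). Strike 6 from J, K.
I's domain is down to {8}, so I = 8. Strike 8 from L.
That leaves J = 1. So L can't be 1.
K has just one choice, so K = 4.
L must be 9 (only option left). Eliminate 9 elsewhere: G.
G has just one choice, so G = 5.

F=3, G=5, H=6, I=8, J=1, K=4, L=9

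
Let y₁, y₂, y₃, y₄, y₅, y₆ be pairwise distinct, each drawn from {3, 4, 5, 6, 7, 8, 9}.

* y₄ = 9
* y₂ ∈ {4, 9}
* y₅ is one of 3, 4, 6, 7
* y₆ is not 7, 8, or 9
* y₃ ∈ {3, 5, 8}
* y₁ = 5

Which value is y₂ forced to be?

4

y₁ has just one choice, so y₁ = 5. Remove 5 from y₃, y₆.
That leaves y₄ = 9. Eliminate 9 elsewhere: y₂.
So y₂ = 4.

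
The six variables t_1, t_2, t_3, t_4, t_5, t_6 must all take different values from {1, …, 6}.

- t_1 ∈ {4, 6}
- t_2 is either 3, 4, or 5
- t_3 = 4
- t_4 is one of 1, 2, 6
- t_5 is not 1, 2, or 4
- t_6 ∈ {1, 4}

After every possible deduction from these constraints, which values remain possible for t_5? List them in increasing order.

t_3 has just one choice, so t_3 = 4. Strike 4 from t_1, t_2, t_6.
t_6 must be 1 (only option left). So t_4 can't be 1.
t_1 must be 6 (only option left). Remove 6 from t_4, t_5.
t_4 must be 2 (only option left).
No further eliminations apply; t_5 can still be any of 3, 5.

3, 5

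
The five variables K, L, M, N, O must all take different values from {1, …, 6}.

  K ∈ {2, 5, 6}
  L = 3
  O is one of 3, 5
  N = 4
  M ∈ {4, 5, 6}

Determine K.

2

L has just one choice, so L = 3. So O can't be 3.
N must be 4 (only option left). So M can't be 4.
That leaves O = 5. Eliminate 5 elsewhere: K, M.
M's domain is down to {6}, so M = 6. Strike 6 from K.
So K = 2.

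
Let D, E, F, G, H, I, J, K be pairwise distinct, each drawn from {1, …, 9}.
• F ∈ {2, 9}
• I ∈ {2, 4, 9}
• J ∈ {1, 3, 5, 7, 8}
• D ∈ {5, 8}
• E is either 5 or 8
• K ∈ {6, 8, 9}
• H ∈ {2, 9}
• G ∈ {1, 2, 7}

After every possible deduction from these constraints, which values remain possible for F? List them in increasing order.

2, 9

D and E between them cover only {5, 8} — a naked pair. Remove those values from J, K.
F and H share exactly the 2 values {2, 9}; by pigeonhole those values go to them, so strike 2, 9 from G, I, K.
That leaves I = 4.
That leaves K = 6.
No further eliminations apply; F can still be any of 2, 9.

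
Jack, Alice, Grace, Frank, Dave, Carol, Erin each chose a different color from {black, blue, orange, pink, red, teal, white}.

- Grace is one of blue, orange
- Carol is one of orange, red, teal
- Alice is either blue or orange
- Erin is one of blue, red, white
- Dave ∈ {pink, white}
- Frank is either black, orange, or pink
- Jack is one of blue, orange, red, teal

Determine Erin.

The 7 variables draw from only 7 values {black, blue, orange, pink, red, teal, white}, so each is used; only Frank can be black, hence Frank = black.
Among the 6 still-open variables, pink fits only Dave (and all 6 values in {blue, orange, pink, red, teal, white} must be used), so Dave = pink.
The 5 still-open variables together cover exactly {blue, orange, red, teal, white} — 5 values for 5 variables — and white appears only in Erin's list, so Erin = white.

white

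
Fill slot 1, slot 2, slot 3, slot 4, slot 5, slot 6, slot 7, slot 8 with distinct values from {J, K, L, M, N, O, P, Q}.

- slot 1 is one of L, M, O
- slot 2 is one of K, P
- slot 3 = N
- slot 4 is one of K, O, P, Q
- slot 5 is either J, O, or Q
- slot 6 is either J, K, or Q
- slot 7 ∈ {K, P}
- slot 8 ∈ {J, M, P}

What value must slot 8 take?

slot 3 has just one choice, so slot 3 = N.
The 7 still-open variables together cover exactly {J, K, L, M, O, P, Q} — 7 values for 7 variables — and L appears only in slot 1's list, so slot 1 = L.
The 6 still-open variables together cover exactly {J, K, M, O, P, Q} — 6 values for 6 variables — and M appears only in slot 8's list, so slot 8 = M.

M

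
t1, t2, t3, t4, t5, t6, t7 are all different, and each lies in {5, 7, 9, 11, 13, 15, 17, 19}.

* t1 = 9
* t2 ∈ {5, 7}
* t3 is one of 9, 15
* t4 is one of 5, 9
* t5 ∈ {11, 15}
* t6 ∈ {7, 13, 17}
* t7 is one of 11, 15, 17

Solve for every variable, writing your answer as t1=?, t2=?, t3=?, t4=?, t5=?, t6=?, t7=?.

t1=9, t2=7, t3=15, t4=5, t5=11, t6=13, t7=17

t1 has just one choice, so t1 = 9. Eliminate 9 elsewhere: t3, t4.
t3 must be 15 (only option left). So t5, t7 can't be 15.
t4 must be 5 (only option left). Strike 5 from t2.
That leaves t5 = 11. So t7 can't be 11.
t7 has just one choice, so t7 = 17. Strike 17 from t6.
That leaves t2 = 7. Remove 7 from t6.
t6 has just one choice, so t6 = 13.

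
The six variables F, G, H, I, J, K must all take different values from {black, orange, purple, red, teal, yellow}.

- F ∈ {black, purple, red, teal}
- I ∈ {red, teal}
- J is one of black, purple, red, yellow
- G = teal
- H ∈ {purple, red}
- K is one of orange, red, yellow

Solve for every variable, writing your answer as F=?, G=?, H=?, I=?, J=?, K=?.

G's domain is down to {teal}, so G = teal. Strike teal from F, I.
I must be red (only option left). Eliminate red elsewhere: F, H, J, K.
H has just one choice, so H = purple. Remove purple from F, J.
F must be black (only option left). Remove black from J.
J's domain is down to {yellow}, so J = yellow. So K can't be yellow.
K has just one choice, so K = orange.

F=black, G=teal, H=purple, I=red, J=yellow, K=orange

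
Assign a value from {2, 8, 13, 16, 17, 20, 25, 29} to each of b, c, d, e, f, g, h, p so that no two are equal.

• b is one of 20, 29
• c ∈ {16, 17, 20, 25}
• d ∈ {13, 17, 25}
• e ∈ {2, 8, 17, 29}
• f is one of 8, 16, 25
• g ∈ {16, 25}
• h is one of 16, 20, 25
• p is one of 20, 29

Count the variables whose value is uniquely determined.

4

Among the 8 variables, 2 fits only e (and all 8 values in {2, 8, 13, 16, 17, 20, 25, 29} must be used), so e = 2.
The 7 still-open variables together cover exactly {8, 13, 16, 17, 20, 25, 29} — 7 values for 7 variables — and 8 appears only in f's list, so f = 8.
The 6 still-open variables together cover exactly {13, 16, 17, 20, 25, 29} — 6 values for 6 variables — and 13 appears only in d's list, so d = 13.
The 5 still-open variables together cover exactly {16, 17, 20, 25, 29} — 5 values for 5 variables — and 17 appears only in c's list, so c = 17.
b and p between them cover only {20, 29} — a naked pair. Remove those values from h.
Determined: c=17, d=13, e=2, f=8. The other variables each still have more than one consistent value. That makes 4.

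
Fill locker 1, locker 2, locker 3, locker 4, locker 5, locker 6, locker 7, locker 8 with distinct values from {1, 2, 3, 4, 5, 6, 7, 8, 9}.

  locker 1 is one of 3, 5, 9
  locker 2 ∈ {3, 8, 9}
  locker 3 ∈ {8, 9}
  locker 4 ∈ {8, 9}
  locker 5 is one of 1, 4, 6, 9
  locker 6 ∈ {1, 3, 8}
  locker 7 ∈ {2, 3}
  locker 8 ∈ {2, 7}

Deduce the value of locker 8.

locker 3 and locker 4 between them cover only {8, 9} — a naked pair. Remove those values from locker 1, locker 2, locker 5, locker 6.
locker 2 must be 3 (only option left). Remove 3 from locker 1, locker 6, locker 7.
locker 6 has just one choice, so locker 6 = 1. Eliminate 1 elsewhere: locker 5.
That leaves locker 7 = 2. So locker 8 can't be 2.
So locker 8 = 7.

7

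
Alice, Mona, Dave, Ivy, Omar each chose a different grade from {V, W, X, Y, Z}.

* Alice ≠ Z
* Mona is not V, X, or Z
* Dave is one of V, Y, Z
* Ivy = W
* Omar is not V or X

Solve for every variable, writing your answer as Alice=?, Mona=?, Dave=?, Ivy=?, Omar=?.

Alice=X, Mona=Y, Dave=V, Ivy=W, Omar=Z

Ivy has just one choice, so Ivy = W. So Alice, Mona, Omar can't be W.
Mona's domain is down to {Y}, so Mona = Y. Eliminate Y elsewhere: Alice, Dave, Omar.
That leaves Omar = Z. Eliminate Z elsewhere: Dave.
Dave must be V (only option left). So Alice can't be V.
Alice has just one choice, so Alice = X.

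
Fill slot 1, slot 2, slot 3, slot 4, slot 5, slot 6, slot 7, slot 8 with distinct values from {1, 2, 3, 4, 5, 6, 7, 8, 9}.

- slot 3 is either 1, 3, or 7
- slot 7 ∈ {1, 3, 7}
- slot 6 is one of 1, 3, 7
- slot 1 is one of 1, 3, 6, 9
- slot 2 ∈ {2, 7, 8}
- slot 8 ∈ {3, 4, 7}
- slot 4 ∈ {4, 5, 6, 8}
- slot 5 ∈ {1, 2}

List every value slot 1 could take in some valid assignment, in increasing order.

6, 9

The 3 variables slot 3, slot 6, slot 7 are confined to {1, 3, 7}, which locks those values in; drop them from slot 1, slot 2, slot 5, slot 8.
slot 5 has just one choice, so slot 5 = 2. Remove 2 from slot 2.
slot 8 must be 4 (only option left). Remove 4 from slot 4.
That leaves slot 2 = 8. Strike 8 from slot 4.
No further eliminations apply; slot 1 can still be any of 6, 9.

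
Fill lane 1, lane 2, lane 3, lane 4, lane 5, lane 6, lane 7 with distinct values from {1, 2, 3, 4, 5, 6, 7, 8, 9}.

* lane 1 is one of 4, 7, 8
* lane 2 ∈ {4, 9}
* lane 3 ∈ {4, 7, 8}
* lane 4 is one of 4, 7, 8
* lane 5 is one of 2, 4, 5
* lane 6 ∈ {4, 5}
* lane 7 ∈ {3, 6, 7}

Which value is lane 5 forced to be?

2

lane 1, lane 3, lane 4 share exactly the 3 values {4, 7, 8}; by pigeonhole those values go to them, so strike 4, 7, 8 from lane 2, lane 5, lane 6, lane 7.
lane 2 must be 9 (only option left).
lane 6's domain is down to {5}, so lane 6 = 5. Strike 5 from lane 5.
So lane 5 = 2.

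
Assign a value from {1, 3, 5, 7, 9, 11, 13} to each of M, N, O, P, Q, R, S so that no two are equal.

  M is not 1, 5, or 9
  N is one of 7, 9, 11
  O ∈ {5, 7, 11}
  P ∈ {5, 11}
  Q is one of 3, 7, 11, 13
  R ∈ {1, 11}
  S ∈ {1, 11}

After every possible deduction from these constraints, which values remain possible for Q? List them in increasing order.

The 7 variables draw from only 7 values {1, 3, 5, 7, 9, 11, 13}, so each is used; only N can be 9, hence N = 9.
R and S between them cover only {1, 11} — a naked pair. Remove those values from M, O, P, Q.
P has just one choice, so P = 5. So O can't be 5.
That leaves O = 7. Remove 7 from M, Q.
No further eliminations apply; Q can still be any of 3, 13.

3, 13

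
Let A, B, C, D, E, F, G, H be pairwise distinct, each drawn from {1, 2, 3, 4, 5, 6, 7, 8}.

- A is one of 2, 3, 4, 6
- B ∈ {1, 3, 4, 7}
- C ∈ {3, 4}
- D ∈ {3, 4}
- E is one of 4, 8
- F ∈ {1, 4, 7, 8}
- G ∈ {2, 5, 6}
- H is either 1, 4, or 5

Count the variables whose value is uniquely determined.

The 2 variables C and D are confined to {3, 4}, which locks those values in; drop them from A, B, E, F, H.
That leaves E = 8. Remove 8 from F.
B and F between them cover only {1, 7} — a naked pair. Remove those values from H.
H has just one choice, so H = 5. Strike 5 from G.
Determined: E=8, H=5. The other variables each still have more than one consistent value. That makes 2.

2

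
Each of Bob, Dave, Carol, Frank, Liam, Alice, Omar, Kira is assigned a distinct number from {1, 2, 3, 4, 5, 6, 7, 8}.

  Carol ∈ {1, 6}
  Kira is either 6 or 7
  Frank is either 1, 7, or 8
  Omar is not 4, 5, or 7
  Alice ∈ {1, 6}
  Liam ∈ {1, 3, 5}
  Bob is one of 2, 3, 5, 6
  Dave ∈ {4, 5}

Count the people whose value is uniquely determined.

3

Among the 8 variables, 4 fits only Dave (and all 8 values in {1, 2, 3, 4, 5, 6, 7, 8} must be used), so Dave = 4.
Carol and Alice between them cover only {1, 6} — a naked pair. Remove those values from Bob, Frank, Liam, Omar, Kira.
Kira's domain is down to {7}, so Kira = 7. Remove 7 from Frank.
Frank's domain is down to {8}, so Frank = 8. Remove 8 from Omar.
Determined: Dave=4, Frank=8, Kira=7. The other people each still have more than one consistent value. That makes 3.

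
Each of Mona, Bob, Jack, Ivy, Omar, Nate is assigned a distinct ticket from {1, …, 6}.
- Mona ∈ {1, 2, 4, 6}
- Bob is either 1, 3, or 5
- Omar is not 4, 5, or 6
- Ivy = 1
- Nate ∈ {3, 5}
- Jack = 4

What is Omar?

2

Jack's domain is down to {4}, so Jack = 4. So Mona can't be 4.
Ivy's domain is down to {1}, so Ivy = 1. Remove 1 from Mona, Bob, Omar.
Among the 4 still-open variables, 6 fits only Mona (and all 4 values in {2, 3, 5, 6} must be used), so Mona = 6.
Among the 3 still-open variables, 2 fits only Omar (and all 3 values in {2, 3, 5} must be used), so Omar = 2.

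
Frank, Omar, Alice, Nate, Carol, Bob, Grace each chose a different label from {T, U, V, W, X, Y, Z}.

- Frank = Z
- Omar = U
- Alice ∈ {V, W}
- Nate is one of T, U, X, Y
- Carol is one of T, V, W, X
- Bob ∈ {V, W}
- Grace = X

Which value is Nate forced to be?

Frank must be Z (only option left).
That leaves Omar = U. Strike U from Nate.
Grace must be X (only option left). Eliminate X elsewhere: Nate, Carol.
The 4 still-open variables together cover exactly {T, V, W, Y} — 4 values for 4 variables — and Y appears only in Nate's list, so Nate = Y.

Y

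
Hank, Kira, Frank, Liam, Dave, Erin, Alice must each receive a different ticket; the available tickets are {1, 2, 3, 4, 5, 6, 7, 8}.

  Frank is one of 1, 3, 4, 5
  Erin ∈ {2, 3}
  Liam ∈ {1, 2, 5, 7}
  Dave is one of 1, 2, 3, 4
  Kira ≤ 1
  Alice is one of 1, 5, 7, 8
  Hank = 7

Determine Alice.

8

Hank must be 7 (only option left). Eliminate 7 elsewhere: Liam, Alice.
That leaves Kira = 1. Eliminate 1 elsewhere: Frank, Liam, Dave, Alice.
Among the 5 still-open variables, 8 fits only Alice (and all 5 values in {2, 3, 4, 5, 8} must be used), so Alice = 8.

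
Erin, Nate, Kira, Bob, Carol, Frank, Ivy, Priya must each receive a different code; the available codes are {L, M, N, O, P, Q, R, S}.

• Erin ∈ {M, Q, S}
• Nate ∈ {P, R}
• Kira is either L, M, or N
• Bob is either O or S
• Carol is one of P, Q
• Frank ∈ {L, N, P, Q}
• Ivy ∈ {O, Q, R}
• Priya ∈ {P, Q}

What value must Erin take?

M

Carol and Priya between them cover only {P, Q} — a naked pair. Remove those values from Erin, Nate, Frank, Ivy.
Nate must be R (only option left). Remove R from Ivy.
Ivy must be O (only option left). Remove O from Bob.
Bob has just one choice, so Bob = S. So Erin can't be S.
So Erin = M.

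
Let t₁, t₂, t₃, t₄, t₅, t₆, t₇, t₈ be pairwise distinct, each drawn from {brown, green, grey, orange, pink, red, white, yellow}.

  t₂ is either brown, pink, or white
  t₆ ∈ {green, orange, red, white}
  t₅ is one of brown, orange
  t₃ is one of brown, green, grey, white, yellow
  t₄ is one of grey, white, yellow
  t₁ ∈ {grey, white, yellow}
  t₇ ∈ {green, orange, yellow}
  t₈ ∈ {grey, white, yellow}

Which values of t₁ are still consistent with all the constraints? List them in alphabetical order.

Among the 8 variables, pink fits only t₂ (and all 8 values in {brown, green, grey, orange, pink, red, white, yellow} must be used), so t₂ = pink.
The 7 still-open variables together cover exactly {brown, green, grey, orange, red, white, yellow} — 7 values for 7 variables — and red appears only in t₆'s list, so t₆ = red.
t₁, t₄, t₈ between them cover only {grey, white, yellow} — a naked triple. Remove those values from t₃, t₇.
No further eliminations apply; t₁ can still be any of grey, white, yellow.

grey, white, yellow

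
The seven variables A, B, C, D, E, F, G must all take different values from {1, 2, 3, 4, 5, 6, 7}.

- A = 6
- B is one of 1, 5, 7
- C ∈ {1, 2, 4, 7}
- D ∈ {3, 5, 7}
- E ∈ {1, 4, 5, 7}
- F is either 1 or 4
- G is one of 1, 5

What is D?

A has just one choice, so A = 6.
Among the 6 still-open variables, 2 fits only C (and all 6 values in {1, 2, 3, 4, 5, 7} must be used), so C = 2.
The 5 still-open variables together cover exactly {1, 3, 4, 5, 7} — 5 values for 5 variables — and 3 appears only in D's list, so D = 3.

3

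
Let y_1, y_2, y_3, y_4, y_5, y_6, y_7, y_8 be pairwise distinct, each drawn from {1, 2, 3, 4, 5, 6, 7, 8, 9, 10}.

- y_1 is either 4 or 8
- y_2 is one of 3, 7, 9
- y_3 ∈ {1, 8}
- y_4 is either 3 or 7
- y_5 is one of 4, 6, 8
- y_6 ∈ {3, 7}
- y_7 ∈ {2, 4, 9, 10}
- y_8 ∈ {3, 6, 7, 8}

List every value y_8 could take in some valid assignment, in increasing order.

6, 8

y_4 and y_6 share exactly the 2 values {3, 7}; by pigeonhole those values go to them, so strike 3, 7 from y_2, y_8.
y_2's domain is down to {9}, so y_2 = 9. Eliminate 9 elsewhere: y_7.
y_1, y_5, y_8 between them cover only {4, 6, 8} — a naked triple. Remove those values from y_3, y_7.
y_3's domain is down to {1}, so y_3 = 1.
No further eliminations apply; y_8 can still be any of 6, 8.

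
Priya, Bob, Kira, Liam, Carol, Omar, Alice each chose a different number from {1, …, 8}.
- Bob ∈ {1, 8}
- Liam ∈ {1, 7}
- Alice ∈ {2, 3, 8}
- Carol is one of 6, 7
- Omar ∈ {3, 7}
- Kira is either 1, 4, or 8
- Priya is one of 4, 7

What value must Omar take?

3

Among the 7 variables, 2 fits only Alice (and all 7 values in {1, 2, 3, 4, 6, 7, 8} must be used), so Alice = 2.
The 6 still-open variables together cover exactly {1, 3, 4, 6, 7, 8} — 6 values for 6 variables — and 3 appears only in Omar's list, so Omar = 3.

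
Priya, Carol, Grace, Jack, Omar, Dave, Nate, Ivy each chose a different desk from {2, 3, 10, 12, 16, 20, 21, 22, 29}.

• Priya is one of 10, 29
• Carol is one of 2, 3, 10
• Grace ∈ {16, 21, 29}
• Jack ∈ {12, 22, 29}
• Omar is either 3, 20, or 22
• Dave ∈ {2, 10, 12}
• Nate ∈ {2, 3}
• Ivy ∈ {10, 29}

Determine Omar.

20

The 2 variables Priya and Ivy are confined to {10, 29}, which locks those values in; drop them from Carol, Grace, Jack, Dave.
Carol and Nate share exactly the 2 values {2, 3}; by pigeonhole those values go to them, so strike 2, 3 from Omar, Dave.
Dave must be 12 (only option left). Eliminate 12 elsewhere: Jack.
Jack has just one choice, so Jack = 22. Eliminate 22 elsewhere: Omar.
So Omar = 20.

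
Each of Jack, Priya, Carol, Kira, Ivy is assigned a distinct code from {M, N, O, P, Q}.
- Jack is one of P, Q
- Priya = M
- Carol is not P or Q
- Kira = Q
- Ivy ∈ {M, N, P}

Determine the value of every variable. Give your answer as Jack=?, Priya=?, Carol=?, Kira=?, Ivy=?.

Priya's domain is down to {M}, so Priya = M. Strike M from Carol, Ivy.
Kira has just one choice, so Kira = Q. Strike Q from Jack.
Jack's domain is down to {P}, so Jack = P. Strike P from Ivy.
Ivy must be N (only option left). Remove N from Carol.
Carol's domain is down to {O}, so Carol = O.

Jack=P, Priya=M, Carol=O, Kira=Q, Ivy=N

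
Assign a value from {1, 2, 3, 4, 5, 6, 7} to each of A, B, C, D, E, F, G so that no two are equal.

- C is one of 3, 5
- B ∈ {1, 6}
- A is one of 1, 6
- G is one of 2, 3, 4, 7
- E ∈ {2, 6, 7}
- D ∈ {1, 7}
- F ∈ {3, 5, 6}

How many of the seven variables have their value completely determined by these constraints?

3

The 7 variables together cover exactly {1, 2, 3, 4, 5, 6, 7} — 7 values for 7 variables — and 4 appears only in G's list, so G = 4.
The 6 still-open variables draw from only 6 values {1, 2, 3, 5, 6, 7}, so each is used; only E can be 2, hence E = 2.
Among the 5 still-open variables, 7 fits only D (and all 5 values in {1, 3, 5, 6, 7} must be used), so D = 7.
A and B between them cover only {1, 6} — a naked pair. Remove those values from F.
Determined: D=7, E=2, G=4. The other variables each still have more than one consistent value. That makes 3.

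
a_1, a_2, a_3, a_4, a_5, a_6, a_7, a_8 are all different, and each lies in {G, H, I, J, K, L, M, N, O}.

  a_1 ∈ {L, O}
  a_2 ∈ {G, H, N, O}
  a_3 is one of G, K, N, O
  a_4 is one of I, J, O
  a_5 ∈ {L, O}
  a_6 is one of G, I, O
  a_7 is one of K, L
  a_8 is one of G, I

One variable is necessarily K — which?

Among the 8 variables, H fits only a_2 (and all 8 values in {G, H, I, J, K, L, N, O} must be used), so a_2 = H.
The 7 still-open variables together cover exactly {G, I, J, K, L, N, O} — 7 values for 7 variables — and J appears only in a_4's list, so a_4 = J.
The 6 still-open variables draw from only 6 values {G, I, K, L, N, O}, so each is used; only a_3 can be N, hence a_3 = N.
The 5 still-open variables draw from only 5 values {G, I, K, L, O}, so each is used; only a_7 can be K, hence a_7 = K.

a_7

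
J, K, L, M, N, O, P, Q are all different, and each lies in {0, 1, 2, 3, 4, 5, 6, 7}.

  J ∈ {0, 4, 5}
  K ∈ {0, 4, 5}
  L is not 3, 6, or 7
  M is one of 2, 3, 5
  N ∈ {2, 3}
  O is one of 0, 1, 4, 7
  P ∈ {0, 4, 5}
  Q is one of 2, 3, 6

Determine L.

1

The 8 variables draw from only 8 values {0, 1, 2, 3, 4, 5, 6, 7}, so each is used; only Q can be 6, hence Q = 6.
The 7 still-open variables together cover exactly {0, 1, 2, 3, 4, 5, 7} — 7 values for 7 variables — and 7 appears only in O's list, so O = 7.
The 6 still-open variables together cover exactly {0, 1, 2, 3, 4, 5} — 6 values for 6 variables — and 1 appears only in L's list, so L = 1.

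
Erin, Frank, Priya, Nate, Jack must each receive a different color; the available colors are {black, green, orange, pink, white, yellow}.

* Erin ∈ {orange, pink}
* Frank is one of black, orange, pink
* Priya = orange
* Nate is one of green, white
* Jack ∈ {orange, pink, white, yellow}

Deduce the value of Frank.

Priya must be orange (only option left). Eliminate orange elsewhere: Erin, Frank, Jack.
Erin has just one choice, so Erin = pink. Strike pink from Frank, Jack.
So Frank = black.

black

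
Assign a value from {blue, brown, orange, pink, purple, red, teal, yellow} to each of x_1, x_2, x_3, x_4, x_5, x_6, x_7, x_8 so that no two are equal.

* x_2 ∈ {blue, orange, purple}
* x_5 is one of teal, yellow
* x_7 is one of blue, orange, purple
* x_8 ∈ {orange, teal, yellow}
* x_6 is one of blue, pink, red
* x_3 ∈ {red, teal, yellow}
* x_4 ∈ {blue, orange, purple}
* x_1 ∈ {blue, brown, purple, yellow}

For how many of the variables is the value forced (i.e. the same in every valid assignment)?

Among the 8 variables, brown fits only x_1 (and all 8 values in {blue, brown, orange, pink, purple, red, teal, yellow} must be used), so x_1 = brown.
Among the 7 still-open variables, pink fits only x_6 (and all 7 values in {blue, orange, pink, purple, red, teal, yellow} must be used), so x_6 = pink.
The 6 still-open variables together cover exactly {blue, orange, purple, red, teal, yellow} — 6 values for 6 variables — and red appears only in x_3's list, so x_3 = red.
The 3 variables x_2, x_4, x_7 are confined to {blue, orange, purple}, which locks those values in; drop them from x_8.
Determined: x_1=brown, x_3=red, x_6=pink. The other variables each still have more than one consistent value. That makes 3.

3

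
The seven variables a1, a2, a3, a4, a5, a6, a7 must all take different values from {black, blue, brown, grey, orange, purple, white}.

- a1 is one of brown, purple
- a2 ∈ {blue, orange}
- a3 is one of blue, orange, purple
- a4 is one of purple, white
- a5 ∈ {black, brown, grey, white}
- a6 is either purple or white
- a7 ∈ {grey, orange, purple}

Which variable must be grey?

a7

Among the 7 variables, black fits only a5 (and all 7 values in {black, blue, brown, grey, orange, purple, white} must be used), so a5 = black.
Among the 6 still-open variables, brown fits only a1 (and all 6 values in {blue, brown, grey, orange, purple, white} must be used), so a1 = brown.
Among the 5 still-open variables, grey fits only a7 (and all 5 values in {blue, grey, orange, purple, white} must be used), so a7 = grey.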